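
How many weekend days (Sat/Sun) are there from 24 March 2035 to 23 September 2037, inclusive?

24 March 2035 is a Saturday.
The range spans 915 days (inclusive of both endpoints).
915 = 7 × 130 + 5, so there are 130 full weeks plus 5 extra days.
Each full week contributes 2 weekend days (Sat, Sun): 130 × 2 = 260.
The 5 extra days are Saturday, Sunday, Monday, Tuesday, Wednesday — 2 of them qualify.
Total: 260 + 2 = 262.

262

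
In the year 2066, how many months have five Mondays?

4

A month has five Mondays exactly when Monday falls within its first (length − 28) days.
Jan: 31 days, starts Fri → 5 of Fri, Sat, Sun
Feb: 28 days, starts Mon → 5 of (none)
Mar: 31 days, starts Mon → 5 of Mon, Tue, Wed ✓
Apr: 30 days, starts Thu → 5 of Thu, Fri
May: 31 days, starts Sat → 5 of Sat, Sun, Mon ✓
Jun: 30 days, starts Tue → 5 of Tue, Wed
Jul: 31 days, starts Thu → 5 of Thu, Fri, Sat
Aug: 31 days, starts Sun → 5 of Sun, Mon, Tue ✓
Sep: 30 days, starts Wed → 5 of Wed, Thu
Oct: 31 days, starts Fri → 5 of Fri, Sat, Sun
Nov: 30 days, starts Mon → 5 of Mon, Tue ✓
Dec: 31 days, starts Wed → 5 of Wed, Thu, Fri
Months with five Mondays: Mar, May, Aug, Nov.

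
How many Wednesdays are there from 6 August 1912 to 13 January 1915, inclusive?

6 August 1912 is a Tuesday.
From 6 August 1912 to 13 January 1915 is 891 days inclusive.
891 = 7 × 127 + 2, so there are 127 full weeks plus 2 extra days.
Each full week contributes one Wednesday: 127 so far.
The 2 extra days are Tue, Wed — 1 of them qualifies.
Total: 127 + 1 = 128.

128 Wednesdays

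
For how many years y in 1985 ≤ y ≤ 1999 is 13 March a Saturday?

2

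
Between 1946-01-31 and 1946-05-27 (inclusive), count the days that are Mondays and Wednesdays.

33

1946-01-31 is a Thursday.
The range spans 117 days (inclusive of both endpoints).
117 = 7 × 16 + 5, so there are 16 full weeks plus 5 extra days.
Each full week contributes 2 days from the set (Mon, Wed): 16 × 2 = 32.
The 5 extra days are Thu, Fri, Sat, Sun, Mon — 1 of them qualifies.
Total: 32 + 1 = 33.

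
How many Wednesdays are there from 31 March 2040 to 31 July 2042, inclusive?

122

31 March 2040 is a Saturday.
The range spans 853 days (inclusive of both endpoints).
853 = 7 × 121 + 6, so there are 121 full weeks plus 6 extra days.
Each full week contributes one Wednesday: 121 so far.
The 6 extra days are Sat, Sun, Mon, Tue, Wed, Thu — 1 of them qualifies.
Total: 121 + 1 = 122.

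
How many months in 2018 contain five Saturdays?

A month has five Saturdays exactly when Saturday falls within its first (length − 28) days.
Jan: 31 days, starts Mon → 5 of Mon, Tue, Wed
Feb: 28 days, starts Thu → 5 of (none)
Mar: 31 days, starts Thu → 5 of Thu, Fri, Sat ✓
Apr: 30 days, starts Sun → 5 of Sun, Mon
May: 31 days, starts Tue → 5 of Tue, Wed, Thu
Jun: 30 days, starts Fri → 5 of Fri, Sat ✓
Jul: 31 days, starts Sun → 5 of Sun, Mon, Tue
Aug: 31 days, starts Wed → 5 of Wed, Thu, Fri
Sep: 30 days, starts Sat → 5 of Sat, Sun ✓
Oct: 31 days, starts Mon → 5 of Mon, Tue, Wed
Nov: 30 days, starts Thu → 5 of Thu, Fri
Dec: 31 days, starts Sat → 5 of Sat, Sun, Mon ✓
Months with five Saturdays: Mar, Jun, Sep, Dec.

4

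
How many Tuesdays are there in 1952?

1952-01-01 is a Tuesday.
From 1952-01-01 to 1952-12-31 is 366 days inclusive.
366 = 7 × 52 + 2, so there are 52 full weeks plus 2 extra days.
Each full week contributes one Tuesday: 52 so far.
The 2 extra days are Tue, Wed — 1 of them qualifies.
Total: 52 + 1 = 53.

53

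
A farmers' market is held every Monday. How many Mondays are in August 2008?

4

August 1, 2008 is a Friday.
From August 1, 2008 to August 31, 2008 is 31 days inclusive.
31 = 7 × 4 + 3, so there are 4 full weeks plus 3 extra days.
Each full week contributes one Monday: 4 so far.
The 3 extra days are Friday, Saturday, Sunday — none qualify.
Total: 4 + 0 = 4.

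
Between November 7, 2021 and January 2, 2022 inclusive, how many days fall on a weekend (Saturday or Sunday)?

November 7, 2021 is a Sunday.
The range spans 57 days (inclusive of both endpoints).
57 = 7 × 8 + 1, so there are 8 full weeks plus 1 extra day.
Each full week contributes 2 weekend days (Sat, Sun): 8 × 2 = 16.
The 1 extra day is Sunday — 1 of them qualifies.
Total: 16 + 1 = 17.

17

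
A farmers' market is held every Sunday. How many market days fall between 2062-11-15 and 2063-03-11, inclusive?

17 Sundays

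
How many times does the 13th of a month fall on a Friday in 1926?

The 13th falls on a Friday when the month's 13th has weekday Fri.
Jan 13 is Wed; Feb 13 is Sat; Mar 13 is Sat; Apr 13 is Tue; May 13 is Thu; Jun 13 is Sun; Jul 13 is Tue; Aug 13 is Fri ✓; Sep 13 is Mon; Oct 13 is Wed; Nov 13 is Sat; Dec 13 is Mon.
Friday the 13ths: Aug.

1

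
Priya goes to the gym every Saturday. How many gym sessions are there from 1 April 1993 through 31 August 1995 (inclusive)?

1 April 1993 is a Thursday.
From 1 April 1993 to 31 August 1995 is 883 days inclusive.
883 = 7 × 126 + 1, so there are 126 full weeks plus 1 extra day.
Each full week contributes one Saturday: 126 so far.
The 1 extra day is Thu — none qualify.
Total: 126 + 0 = 126.

126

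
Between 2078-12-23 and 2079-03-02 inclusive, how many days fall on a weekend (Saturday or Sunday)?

20

2078-12-23 is a Friday.
That's 70 days from start to end, counting both.
70 = 7 × 10, so the span is exactly 10 full weeks.
Each full week contributes 2 weekend days (Sat, Sun): 10 × 2 = 20.
Total: 20.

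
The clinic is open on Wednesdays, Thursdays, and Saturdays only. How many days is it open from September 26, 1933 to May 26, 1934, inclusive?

September 26, 1933 is a Tuesday.
That's 243 days from start to end, counting both.
243 = 7 × 34 + 5, so there are 34 full weeks plus 5 extra days.
Each full week contributes 3 days from the set (Wed, Thu, Sat): 34 × 3 = 102.
The 5 extra days are Tuesday, Wednesday, Thursday, Friday, Saturday — 3 of them qualify.
Total: 102 + 3 = 105.

105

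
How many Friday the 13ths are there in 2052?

2

The 13th falls on a Friday when the month's 13th has weekday Fri.
Jan 13 is Sat; Feb 13 is Tue; Mar 13 is Wed; Apr 13 is Sat; May 13 is Mon; Jun 13 is Thu; Jul 13 is Sat; Aug 13 is Tue; Sep 13 is Fri ✓; Oct 13 is Sun; Nov 13 is Wed; Dec 13 is Fri ✓.
Friday the 13ths: Sep, Dec.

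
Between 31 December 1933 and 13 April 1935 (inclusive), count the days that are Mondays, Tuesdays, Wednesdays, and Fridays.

268

31 December 1933 is a Sunday.
From 31 December 1933 to 13 April 1935 is 469 days inclusive.
469 = 7 × 67, so the span is exactly 67 full weeks.
Each full week contributes 4 days from the set (Mon, Tue, Wed, Fri): 67 × 4 = 268.
Total: 268.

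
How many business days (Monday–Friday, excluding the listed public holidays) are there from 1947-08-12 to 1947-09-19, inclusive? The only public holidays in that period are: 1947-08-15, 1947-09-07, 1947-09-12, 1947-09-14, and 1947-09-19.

26 business days

1947-08-12 is a Tuesday.
From 1947-08-12 to 1947-09-19 is 39 days inclusive.
39 = 7 × 5 + 4, so there are 5 full weeks plus 4 extra days.
Each full week contributes 5 weekdays (Mon–Fri): 5 × 5 = 25.
The 4 extra days are Tuesday, Wednesday, Thursday, Friday — 4 of them qualify.
Total: 25 + 4 = 29.
Holidays: 1947-08-15 (Fri); 1947-09-07 (Sun); 1947-09-12 (Fri); 1947-09-14 (Sun); 1947-09-19 (Fri).
3 of the 5 holidays fall on weekdays; the rest are weekends and were already excluded.
Business days: 29 − 3 = 26.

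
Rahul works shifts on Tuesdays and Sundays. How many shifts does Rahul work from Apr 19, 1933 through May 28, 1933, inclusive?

Apr 19, 1933 is a Wednesday.
From Apr 19, 1933 to May 28, 1933 is 40 days inclusive.
40 = 7 × 5 + 5, so there are 5 full weeks plus 5 extra days.
Each full week contributes 2 days from the set (Tue, Sun): 5 × 2 = 10.
The 5 extra days are Wed, Thu, Fri, Sat, Sun — 1 of them qualifies.
Total: 10 + 1 = 11.

11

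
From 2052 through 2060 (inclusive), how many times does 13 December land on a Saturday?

2

Day of week of December 13 in each year:
2052: Fri, 2053: Sat ✓, 2054: Sun, 2055: Mon, 2056: Wed, 2057: Thu, 2058: Fri, 2059: Sat ✓, 2060: Mon
Saturdays: 2053, 2059.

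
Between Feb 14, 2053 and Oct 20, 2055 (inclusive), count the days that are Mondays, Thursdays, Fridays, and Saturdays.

559

Feb 14, 2053 is a Friday.
The range spans 979 days (inclusive of both endpoints).
979 = 7 × 139 + 6, so there are 139 full weeks plus 6 extra days.
Each full week contributes 4 days from the set (Mon, Thu, Fri, Sat): 139 × 4 = 556.
The 6 extra days are Fri, Sat, Sun, Mon, Tue, Wed — 3 of them qualify.
Total: 556 + 3 = 559.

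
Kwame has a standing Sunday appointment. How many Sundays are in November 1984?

November 1, 1984 is a Thursday.
From November 1, 1984 to November 30, 1984 is 30 days inclusive.
30 = 7 × 4 + 2, so there are 4 full weeks plus 2 extra days.
Each full week contributes one Sunday: 4 so far.
The 2 extra days are Thu, Fri — none qualify.
Total: 4 + 0 = 4.

4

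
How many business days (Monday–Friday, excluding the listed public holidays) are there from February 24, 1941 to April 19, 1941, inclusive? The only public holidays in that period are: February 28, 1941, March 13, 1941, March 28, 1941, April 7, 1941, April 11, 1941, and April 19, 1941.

35 business days

February 24, 1941 is a Monday.
That's 55 days from start to end, counting both.
55 = 7 × 7 + 6, so there are 7 full weeks plus 6 extra days.
Each full week contributes 5 weekdays (Mon–Fri): 7 × 5 = 35.
The 6 extra days are Monday, Tuesday, Wednesday, Thursday, Friday, Saturday — 5 of them qualify.
Total: 35 + 5 = 40.
Holidays: February 28, 1941 (Fri); March 13, 1941 (Thu); March 28, 1941 (Fri); April 7, 1941 (Mon); April 11, 1941 (Fri); April 19, 1941 (Sat).
5 of the 6 holidays fall on weekdays; the rest are weekends and were already excluded.
Business days: 40 − 5 = 35.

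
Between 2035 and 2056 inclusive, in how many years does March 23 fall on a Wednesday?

3

Day of week of March 23 in each year:
2035: Fri, 2036: Sun, 2037: Mon, 2038: Tue, 2039: Wed ✓, 2040: Fri, 2041: Sat, 2042: Sun, 2043: Mon, 2044: Wed ✓, 2045: Thu, 2046: Fri, 2047: Sat, 2048: Mon, 2049: Tue, 2050: Wed ✓, 2051: Thu, 2052: Sat, 2053: Sun, 2054: Mon, 2055: Tue, 2056: Thu
Wednesdays: 2039, 2044, 2050.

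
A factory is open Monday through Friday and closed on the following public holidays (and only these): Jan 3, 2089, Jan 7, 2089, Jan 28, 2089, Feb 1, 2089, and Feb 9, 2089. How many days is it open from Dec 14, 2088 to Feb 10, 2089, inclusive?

Dec 14, 2088 is a Tuesday.
That's 59 days from start to end, counting both.
59 = 7 × 8 + 3, so there are 8 full weeks plus 3 extra days.
Each full week contributes 5 weekdays (Mon–Fri): 8 × 5 = 40.
The 3 extra days are Tuesday, Wednesday, Thursday — 3 of them qualify.
Total: 40 + 3 = 43.
Holidays: Jan 3, 2089 (Mon); Jan 7, 2089 (Fri); Jan 28, 2089 (Fri); Feb 1, 2089 (Tue); Feb 9, 2089 (Wed).
All 5 holidays fall on weekdays, so subtract 5.
Business days: 43 − 5 = 38.

38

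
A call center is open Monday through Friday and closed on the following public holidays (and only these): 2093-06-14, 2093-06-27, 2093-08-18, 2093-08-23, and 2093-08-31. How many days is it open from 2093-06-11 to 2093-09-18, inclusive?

2093-06-11 is a Thursday.
That's 100 days from start to end, counting both.
100 = 7 × 14 + 2, so there are 14 full weeks plus 2 extra days.
Each full week contributes 5 weekdays (Mon–Fri): 14 × 5 = 70.
The 2 extra days are Thursday, Friday — 2 of them qualify.
Total: 70 + 2 = 72.
Holidays: 2093-06-14 (Sun); 2093-06-27 (Sat); 2093-08-18 (Tue); 2093-08-23 (Sun); 2093-08-31 (Mon).
2 of the 5 holidays fall on weekdays; the rest are weekends and were already excluded.
Business days: 72 − 2 = 70.

70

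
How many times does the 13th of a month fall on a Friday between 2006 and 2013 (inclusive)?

Friday-the-13ths by year:
2006: Jan, Oct
2007: Apr, Jul
2008: Jun
2009: Feb, Mar, Nov
2010: Aug
2011: May
2012: Jan, Apr, Jul
2013: Sep, Dec

15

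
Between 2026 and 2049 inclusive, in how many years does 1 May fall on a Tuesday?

Day of week of May 1 in each year:
2026: Fri, 2027: Sat, 2028: Mon, 2029: Tue ✓, 2030: Wed, 2031: Thu, 2032: Sat, 2033: Sun, 2034: Mon, 2035: Tue ✓, 2036: Thu, 2037: Fri, 2038: Sat, 2039: Sun, 2040: Tue ✓, 2041: Wed, 2042: Thu, 2043: Fri, 2044: Sun, 2045: Mon, 2046: Tue ✓, 2047: Wed, 2048: Fri, 2049: Sat
Tuesdays: 2029, 2035, 2040, 2046.

4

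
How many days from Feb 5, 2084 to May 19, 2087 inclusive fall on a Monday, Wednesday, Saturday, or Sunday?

687

Feb 5, 2084 is a Saturday.
From Feb 5, 2084 to May 19, 2087 is 1200 days inclusive.
1200 = 7 × 171 + 3, so there are 171 full weeks plus 3 extra days.
Each full week contributes 4 days from the set (Mon, Wed, Sat, Sun): 171 × 4 = 684.
The 3 extra days are Sat, Sun, Mon — 3 of them qualify.
Total: 684 + 3 = 687.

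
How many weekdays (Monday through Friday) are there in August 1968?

22

1968-08-01 is a Thursday.
The range spans 31 days (inclusive of both endpoints).
31 = 7 × 4 + 3, so there are 4 full weeks plus 3 extra days.
Each full week contributes 5 weekdays (Mon–Fri): 4 × 5 = 20.
The 3 extra days are Thursday, Friday, Saturday — 2 of them qualify.
Total: 20 + 2 = 22.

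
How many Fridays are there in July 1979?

4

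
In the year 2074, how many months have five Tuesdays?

A month has five Tuesdays exactly when Tuesday falls within its first (length − 28) days.
Jan: 31 days, starts Mon → 5 of Mon, Tue, Wed ✓
Feb: 28 days, starts Thu → 5 of (none)
Mar: 31 days, starts Thu → 5 of Thu, Fri, Sat
Apr: 30 days, starts Sun → 5 of Sun, Mon
May: 31 days, starts Tue → 5 of Tue, Wed, Thu ✓
Jun: 30 days, starts Fri → 5 of Fri, Sat
Jul: 31 days, starts Sun → 5 of Sun, Mon, Tue ✓
Aug: 31 days, starts Wed → 5 of Wed, Thu, Fri
Sep: 30 days, starts Sat → 5 of Sat, Sun
Oct: 31 days, starts Mon → 5 of Mon, Tue, Wed ✓
Nov: 30 days, starts Thu → 5 of Thu, Fri
Dec: 31 days, starts Sat → 5 of Sat, Sun, Mon
Months with five Tuesdays: Jan, May, Jul, Oct.

4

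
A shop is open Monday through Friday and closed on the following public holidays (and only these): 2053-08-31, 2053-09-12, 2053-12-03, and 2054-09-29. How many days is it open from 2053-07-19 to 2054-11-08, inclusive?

2053-07-19 is a Saturday.
That's 478 days from start to end, counting both.
478 = 7 × 68 + 2, so there are 68 full weeks plus 2 extra days.
Each full week contributes 5 weekdays (Mon–Fri): 68 × 5 = 340.
The 2 extra days are Saturday, Sunday — none qualify.
Total: 340 + 0 = 340.
Holidays: 2053-08-31 (Sun); 2053-09-12 (Fri); 2053-12-03 (Wed); 2054-09-29 (Tue).
3 of the 4 holidays fall on weekdays; the rest are weekends and were already excluded.
Business days: 340 − 3 = 337.

337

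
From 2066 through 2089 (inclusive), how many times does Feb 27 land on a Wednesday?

3

Day of week of February 27 in each year:
2066: Sat, 2067: Sun, 2068: Mon, 2069: Wed ✓, 2070: Thu, 2071: Fri, 2072: Sat, 2073: Mon, 2074: Tue, 2075: Wed ✓, 2076: Thu, 2077: Sat, 2078: Sun, 2079: Mon, 2080: Tue, 2081: Thu, 2082: Fri, 2083: Sat, 2084: Sun, 2085: Tue, 2086: Wed ✓, 2087: Thu, 2088: Fri, 2089: Sun
Wednesdays: 2069, 2075, 2086.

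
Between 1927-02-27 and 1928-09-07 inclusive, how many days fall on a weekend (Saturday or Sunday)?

1927-02-27 is a Sunday.
From 1927-02-27 to 1928-09-07 is 559 days inclusive.
559 = 7 × 79 + 6, so there are 79 full weeks plus 6 extra days.
Each full week contributes 2 weekend days (Sat, Sun): 79 × 2 = 158.
The 6 extra days are Sun, Mon, Tue, Wed, Thu, Fri — 1 of them qualifies.
Total: 158 + 1 = 159.

159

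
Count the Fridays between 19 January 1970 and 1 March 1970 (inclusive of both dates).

6 Fridays

19 January 1970 is a Monday.
The range spans 42 days (inclusive of both endpoints).
42 = 7 × 6, so the span is exactly 6 full weeks.
Each full week contributes one Friday: 6 so far.
Total: 6.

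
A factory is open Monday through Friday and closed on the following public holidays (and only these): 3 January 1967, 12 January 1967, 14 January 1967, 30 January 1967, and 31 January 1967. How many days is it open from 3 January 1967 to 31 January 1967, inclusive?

17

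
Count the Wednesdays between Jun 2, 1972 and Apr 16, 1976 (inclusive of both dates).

202 Wednesdays

Jun 2, 1972 is a Friday.
The range spans 1415 days (inclusive of both endpoints).
1415 = 7 × 202 + 1, so there are 202 full weeks plus 1 extra day.
Each full week contributes one Wednesday: 202 so far.
The 1 extra day is Friday — none qualify.
Total: 202 + 0 = 202.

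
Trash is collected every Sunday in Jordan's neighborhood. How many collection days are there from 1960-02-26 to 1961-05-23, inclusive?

1960-02-26 is a Friday.
The range spans 453 days (inclusive of both endpoints).
453 = 7 × 64 + 5, so there are 64 full weeks plus 5 extra days.
Each full week contributes one Sunday: 64 so far.
The 5 extra days are Friday, Saturday, Sunday, Monday, Tuesday — 1 of them qualifies.
Total: 64 + 1 = 65.

65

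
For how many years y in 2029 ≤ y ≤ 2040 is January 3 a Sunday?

1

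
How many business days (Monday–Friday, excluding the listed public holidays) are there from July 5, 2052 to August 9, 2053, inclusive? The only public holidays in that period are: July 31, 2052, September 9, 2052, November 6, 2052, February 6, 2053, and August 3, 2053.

July 5, 2052 is a Friday.
From July 5, 2052 to August 9, 2053 is 401 days inclusive.
401 = 7 × 57 + 2, so there are 57 full weeks plus 2 extra days.
Each full week contributes 5 weekdays (Mon–Fri): 57 × 5 = 285.
The 2 extra days are Friday, Saturday — 1 of them qualifies.
Total: 285 + 1 = 286.
Holidays: July 31, 2052 (Wed); September 9, 2052 (Mon); November 6, 2052 (Wed); February 6, 2053 (Thu); August 3, 2053 (Sun).
4 of the 5 holidays fall on weekdays; the rest are weekends and were already excluded.
Business days: 286 − 4 = 282.

282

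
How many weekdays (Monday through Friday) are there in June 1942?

22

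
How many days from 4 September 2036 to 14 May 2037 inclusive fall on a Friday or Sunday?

4 September 2036 is a Thursday.
That's 253 days from start to end, counting both.
253 = 7 × 36 + 1, so there are 36 full weeks plus 1 extra day.
Each full week contributes 2 days from the set (Fri, Sun): 36 × 2 = 72.
The 1 extra day is Thu — none qualify.
Total: 72 + 0 = 72.

72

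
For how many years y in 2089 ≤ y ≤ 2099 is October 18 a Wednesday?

1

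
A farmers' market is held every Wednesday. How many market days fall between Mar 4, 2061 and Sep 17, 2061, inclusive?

Mar 4, 2061 is a Friday.
The range spans 198 days (inclusive of both endpoints).
198 = 7 × 28 + 2, so there are 28 full weeks plus 2 extra days.
Each full week contributes one Wednesday: 28 so far.
The 2 extra days are Fri, Sat — none qualify.
Total: 28 + 0 = 28.

28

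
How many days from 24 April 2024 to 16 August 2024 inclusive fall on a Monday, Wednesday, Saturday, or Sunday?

65

24 April 2024 is a Wednesday.
That's 115 days from start to end, counting both.
115 = 7 × 16 + 3, so there are 16 full weeks plus 3 extra days.
Each full week contributes 4 days from the set (Mon, Wed, Sat, Sun): 16 × 4 = 64.
The 3 extra days are Wed, Thu, Fri — 1 of them qualifies.
Total: 64 + 1 = 65.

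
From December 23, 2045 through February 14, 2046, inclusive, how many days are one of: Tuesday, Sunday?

16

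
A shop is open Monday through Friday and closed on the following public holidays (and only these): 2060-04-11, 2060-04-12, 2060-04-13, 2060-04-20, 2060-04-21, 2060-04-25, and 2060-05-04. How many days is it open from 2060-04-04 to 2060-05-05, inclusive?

18 working days

2060-04-04 is a Sunday.
From 2060-04-04 to 2060-05-05 is 32 days inclusive.
32 = 7 × 4 + 4, so there are 4 full weeks plus 4 extra days.
Each full week contributes 5 weekdays (Mon–Fri): 4 × 5 = 20.
The 4 extra days are Sun, Mon, Tue, Wed — 3 of them qualify.
Total: 20 + 3 = 23.
Holidays: 2060-04-11 (Sun); 2060-04-12 (Mon); 2060-04-13 (Tue); 2060-04-20 (Tue); 2060-04-21 (Wed); 2060-04-25 (Sun); 2060-05-04 (Tue).
5 of the 7 holidays fall on weekdays; the rest are weekends and were already excluded.
Business days: 23 − 5 = 18.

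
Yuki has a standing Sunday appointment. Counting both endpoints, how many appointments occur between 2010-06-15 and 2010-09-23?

14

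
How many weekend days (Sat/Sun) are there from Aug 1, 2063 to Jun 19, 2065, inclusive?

196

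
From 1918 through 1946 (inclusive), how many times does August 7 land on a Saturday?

4

Day of week of August 7 in each year:
1918: Wed, 1919: Thu, 1920: Sat ✓, 1921: Sun, 1922: Mon, 1923: Tue, 1924: Thu, 1925: Fri, 1926: Sat ✓, 1927: Sun, 1928: Tue, 1929: Wed, 1930: Thu, 1931: Fri, 1932: Sun, 1933: Mon, 1934: Tue, 1935: Wed, 1936: Fri, 1937: Sat ✓, 1938: Sun, 1939: Mon, 1940: Wed, 1941: Thu, 1942: Fri, 1943: Sat ✓, 1944: Mon, 1945: Tue, 1946: Wed
Saturdays: 1920, 1926, 1937, 1943.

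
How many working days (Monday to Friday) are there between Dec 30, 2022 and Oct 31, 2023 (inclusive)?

218

Dec 30, 2022 is a Friday.
That's 306 days from start to end, counting both.
306 = 7 × 43 + 5, so there are 43 full weeks plus 5 extra days.
Each full week contributes 5 weekdays (Mon–Fri): 43 × 5 = 215.
The 5 extra days are Friday, Saturday, Sunday, Monday, Tuesday — 3 of them qualify.
Total: 215 + 3 = 218.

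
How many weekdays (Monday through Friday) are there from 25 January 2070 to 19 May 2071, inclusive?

25 January 2070 is a Saturday.
That's 480 days from start to end, counting both.
480 = 7 × 68 + 4, so there are 68 full weeks plus 4 extra days.
Each full week contributes 5 weekdays (Mon–Fri): 68 × 5 = 340.
The 4 extra days are Sat, Sun, Mon, Tue — 2 of them qualify.
Total: 340 + 2 = 342.

342 weekdays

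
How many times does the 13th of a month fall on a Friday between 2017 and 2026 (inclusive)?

18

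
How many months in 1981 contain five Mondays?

4

A month has five Mondays exactly when Monday falls within its first (length − 28) days.
Jan: 31 days, starts Thu → 5 of Thu, Fri, Sat
Feb: 28 days, starts Sun → 5 of (none)
Mar: 31 days, starts Sun → 5 of Sun, Mon, Tue ✓
Apr: 30 days, starts Wed → 5 of Wed, Thu
May: 31 days, starts Fri → 5 of Fri, Sat, Sun
Jun: 30 days, starts Mon → 5 of Mon, Tue ✓
Jul: 31 days, starts Wed → 5 of Wed, Thu, Fri
Aug: 31 days, starts Sat → 5 of Sat, Sun, Mon ✓
Sep: 30 days, starts Tue → 5 of Tue, Wed
Oct: 31 days, starts Thu → 5 of Thu, Fri, Sat
Nov: 30 days, starts Sun → 5 of Sun, Mon ✓
Dec: 31 days, starts Tue → 5 of Tue, Wed, Thu
Months with five Mondays: Mar, Jun, Aug, Nov.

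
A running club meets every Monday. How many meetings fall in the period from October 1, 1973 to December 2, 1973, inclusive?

October 1, 1973 is a Monday.
From October 1, 1973 to December 2, 1973 is 63 days inclusive.
63 = 7 × 9, so the span is exactly 9 full weeks.
Each full week contributes one Monday: 9 so far.
Total: 9.

9 Mondays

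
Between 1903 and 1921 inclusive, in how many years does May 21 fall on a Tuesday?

Day of week of May 21 in each year:
1903: Thu, 1904: Sat, 1905: Sun, 1906: Mon, 1907: Tue ✓, 1908: Thu, 1909: Fri, 1910: Sat, 1911: Sun, 1912: Tue ✓, 1913: Wed, 1914: Thu, 1915: Fri, 1916: Sun, 1917: Mon, 1918: Tue ✓, 1919: Wed, 1920: Fri, 1921: Sat
Tuesdays: 1907, 1912, 1918.

3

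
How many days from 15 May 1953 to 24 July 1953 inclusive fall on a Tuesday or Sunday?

20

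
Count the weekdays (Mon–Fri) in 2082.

2082-01-01 is a Thursday.
That's 365 days from start to end, counting both.
365 = 7 × 52 + 1, so there are 52 full weeks plus 1 extra day.
Each full week contributes 5 weekdays (Mon–Fri): 52 × 5 = 260.
The 1 extra day is Thursday — 1 of them qualifies.
Total: 260 + 1 = 261.

261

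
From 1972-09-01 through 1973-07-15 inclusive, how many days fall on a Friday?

1972-09-01 is a Friday.
From 1972-09-01 to 1973-07-15 is 318 days inclusive.
318 = 7 × 45 + 3, so there are 45 full weeks plus 3 extra days.
Each full week contributes one Friday: 45 so far.
The 3 extra days are Friday, Saturday, Sunday — 1 of them qualifies.
Total: 45 + 1 = 46.

46 Fridays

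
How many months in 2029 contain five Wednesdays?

4

A month has five Wednesdays exactly when Wednesday falls within its first (length − 28) days.
Jan: 31 days, starts Mon → 5 of Mon, Tue, Wed ✓
Feb: 28 days, starts Thu → 5 of (none)
Mar: 31 days, starts Thu → 5 of Thu, Fri, Sat
Apr: 30 days, starts Sun → 5 of Sun, Mon
May: 31 days, starts Tue → 5 of Tue, Wed, Thu ✓
Jun: 30 days, starts Fri → 5 of Fri, Sat
Jul: 31 days, starts Sun → 5 of Sun, Mon, Tue
Aug: 31 days, starts Wed → 5 of Wed, Thu, Fri ✓
Sep: 30 days, starts Sat → 5 of Sat, Sun
Oct: 31 days, starts Mon → 5 of Mon, Tue, Wed ✓
Nov: 30 days, starts Thu → 5 of Thu, Fri
Dec: 31 days, starts Sat → 5 of Sat, Sun, Mon
Months with five Wednesdays: Jan, May, Aug, Oct.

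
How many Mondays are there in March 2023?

Mar 1, 2023 is a Wednesday.
From Mar 1, 2023 to Mar 31, 2023 is 31 days inclusive.
31 = 7 × 4 + 3, so there are 4 full weeks plus 3 extra days.
Each full week contributes one Monday: 4 so far.
The 3 extra days are Wed, Thu, Fri — none qualify.
Total: 4 + 0 = 4.

4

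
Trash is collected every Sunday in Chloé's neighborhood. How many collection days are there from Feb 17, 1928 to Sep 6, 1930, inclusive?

133 Sundays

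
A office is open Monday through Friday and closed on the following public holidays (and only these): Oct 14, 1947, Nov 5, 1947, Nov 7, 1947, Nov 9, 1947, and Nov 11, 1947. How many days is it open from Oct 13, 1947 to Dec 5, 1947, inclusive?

36

Oct 13, 1947 is a Monday.
From Oct 13, 1947 to Dec 5, 1947 is 54 days inclusive.
54 = 7 × 7 + 5, so there are 7 full weeks plus 5 extra days.
Each full week contributes 5 weekdays (Mon–Fri): 7 × 5 = 35.
The 5 extra days are Mon, Tue, Wed, Thu, Fri — 5 of them qualify.
Total: 35 + 5 = 40.
Holidays: Oct 14, 1947 (Tue); Nov 5, 1947 (Wed); Nov 7, 1947 (Fri); Nov 9, 1947 (Sun); Nov 11, 1947 (Tue).
4 of the 5 holidays fall on weekdays; the rest are weekends and were already excluded.
Business days: 40 − 4 = 36.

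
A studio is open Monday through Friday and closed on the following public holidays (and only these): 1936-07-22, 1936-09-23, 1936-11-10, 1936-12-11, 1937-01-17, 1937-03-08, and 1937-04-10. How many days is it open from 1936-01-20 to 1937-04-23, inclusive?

325

1936-01-20 is a Monday.
From 1936-01-20 to 1937-04-23 is 460 days inclusive.
460 = 7 × 65 + 5, so there are 65 full weeks plus 5 extra days.
Each full week contributes 5 weekdays (Mon–Fri): 65 × 5 = 325.
The 5 extra days are Mon, Tue, Wed, Thu, Fri — 5 of them qualify.
Total: 325 + 5 = 330.
Holidays: 1936-07-22 (Wed); 1936-09-23 (Wed); 1936-11-10 (Tue); 1936-12-11 (Fri); 1937-01-17 (Sun); 1937-03-08 (Mon); 1937-04-10 (Sat).
5 of the 7 holidays fall on weekdays; the rest are weekends and were already excluded.
Business days: 330 − 5 = 325.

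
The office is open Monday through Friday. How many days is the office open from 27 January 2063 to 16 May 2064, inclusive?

27 January 2063 is a Saturday.
The range spans 476 days (inclusive of both endpoints).
476 = 7 × 68, so the span is exactly 68 full weeks.
Each full week contributes 5 weekdays (Mon–Fri): 68 × 5 = 340.

340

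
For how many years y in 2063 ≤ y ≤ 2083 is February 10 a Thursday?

2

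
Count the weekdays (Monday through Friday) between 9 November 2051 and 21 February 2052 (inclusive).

75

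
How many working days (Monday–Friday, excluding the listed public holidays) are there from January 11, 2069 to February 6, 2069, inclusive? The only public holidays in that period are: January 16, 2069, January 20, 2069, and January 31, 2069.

17 working days

January 11, 2069 is a Friday.
That's 27 days from start to end, counting both.
27 = 7 × 3 + 6, so there are 3 full weeks plus 6 extra days.
Each full week contributes 5 weekdays (Mon–Fri): 3 × 5 = 15.
The 6 extra days are Fri, Sat, Sun, Mon, Tue, Wed — 4 of them qualify.
Total: 15 + 4 = 19.
Holidays: January 16, 2069 (Wed); January 20, 2069 (Sun); January 31, 2069 (Thu).
2 of the 3 holidays fall on weekdays; the rest are weekends and were already excluded.
Business days: 19 − 2 = 17.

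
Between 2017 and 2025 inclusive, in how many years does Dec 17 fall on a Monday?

1

Day of week of December 17 in each year:
2017: Sun, 2018: Mon ✓, 2019: Tue, 2020: Thu, 2021: Fri, 2022: Sat, 2023: Sun, 2024: Tue, 2025: Wed
Mondays: 2018.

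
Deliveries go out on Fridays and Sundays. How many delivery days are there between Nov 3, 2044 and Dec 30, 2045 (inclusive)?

121

Nov 3, 2044 is a Thursday.
From Nov 3, 2044 to Dec 30, 2045 is 423 days inclusive.
423 = 7 × 60 + 3, so there are 60 full weeks plus 3 extra days.
Each full week contributes 2 days from the set (Fri, Sun): 60 × 2 = 120.
The 3 extra days are Thu, Fri, Sat — 1 of them qualifies.
Total: 120 + 1 = 121.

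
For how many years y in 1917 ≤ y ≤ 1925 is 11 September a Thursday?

2

Day of week of September 11 in each year:
1917: Tue, 1918: Wed, 1919: Thu ✓, 1920: Sat, 1921: Sun, 1922: Mon, 1923: Tue, 1924: Thu ✓, 1925: Fri
Thursdays: 1919, 1924.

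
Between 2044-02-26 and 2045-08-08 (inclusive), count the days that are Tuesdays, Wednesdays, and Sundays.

2044-02-26 is a Friday.
From 2044-02-26 to 2045-08-08 is 530 days inclusive.
530 = 7 × 75 + 5, so there are 75 full weeks plus 5 extra days.
Each full week contributes 3 days from the set (Tue, Wed, Sun): 75 × 3 = 225.
The 5 extra days are Fri, Sat, Sun, Mon, Tue — 2 of them qualify.
Total: 225 + 2 = 227.

227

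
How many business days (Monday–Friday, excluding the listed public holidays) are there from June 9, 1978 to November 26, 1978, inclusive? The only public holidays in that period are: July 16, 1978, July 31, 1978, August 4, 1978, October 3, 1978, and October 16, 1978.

117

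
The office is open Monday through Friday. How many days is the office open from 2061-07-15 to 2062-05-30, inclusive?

228

2061-07-15 is a Friday.
From 2061-07-15 to 2062-05-30 is 320 days inclusive.
320 = 7 × 45 + 5, so there are 45 full weeks plus 5 extra days.
Each full week contributes 5 weekdays (Mon–Fri): 45 × 5 = 225.
The 5 extra days are Fri, Sat, Sun, Mon, Tue — 3 of them qualify.
Total: 225 + 3 = 228.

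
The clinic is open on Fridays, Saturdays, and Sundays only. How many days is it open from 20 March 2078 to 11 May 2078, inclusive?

22

20 March 2078 is a Sunday.
From 20 March 2078 to 11 May 2078 is 53 days inclusive.
53 = 7 × 7 + 4, so there are 7 full weeks plus 4 extra days.
Each full week contributes 3 days from the set (Fri, Sat, Sun): 7 × 3 = 21.
The 4 extra days are Sun, Mon, Tue, Wed — 1 of them qualifies.
Total: 21 + 1 = 22.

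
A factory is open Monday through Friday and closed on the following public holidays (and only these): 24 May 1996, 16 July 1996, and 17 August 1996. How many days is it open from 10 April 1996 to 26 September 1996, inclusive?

120 working days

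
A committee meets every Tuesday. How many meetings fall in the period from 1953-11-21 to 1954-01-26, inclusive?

1953-11-21 is a Saturday.
That's 67 days from start to end, counting both.
67 = 7 × 9 + 4, so there are 9 full weeks plus 4 extra days.
Each full week contributes one Tuesday: 9 so far.
The 4 extra days are Saturday, Sunday, Monday, Tuesday — 1 of them qualifies.
Total: 9 + 1 = 10.

10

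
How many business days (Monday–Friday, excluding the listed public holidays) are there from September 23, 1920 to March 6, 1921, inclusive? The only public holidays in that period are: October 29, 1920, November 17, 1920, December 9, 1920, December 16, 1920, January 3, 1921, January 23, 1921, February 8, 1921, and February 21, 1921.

September 23, 1920 is a Thursday.
The range spans 165 days (inclusive of both endpoints).
165 = 7 × 23 + 4, so there are 23 full weeks plus 4 extra days.
Each full week contributes 5 weekdays (Mon–Fri): 23 × 5 = 115.
The 4 extra days are Thu, Fri, Sat, Sun — 2 of them qualify.
Total: 115 + 2 = 117.
Holidays: October 29, 1920 (Fri); November 17, 1920 (Wed); December 9, 1920 (Thu); December 16, 1920 (Thu); January 3, 1921 (Mon); January 23, 1921 (Sun); February 8, 1921 (Tue); February 21, 1921 (Mon).
7 of the 8 holidays fall on weekdays; the rest are weekends and were already excluded.
Business days: 117 − 7 = 110.

110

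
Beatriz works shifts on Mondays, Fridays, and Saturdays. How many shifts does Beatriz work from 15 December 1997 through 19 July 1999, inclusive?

250

15 December 1997 is a Monday.
From 15 December 1997 to 19 July 1999 is 582 days inclusive.
582 = 7 × 83 + 1, so there are 83 full weeks plus 1 extra day.
Each full week contributes 3 days from the set (Mon, Fri, Sat): 83 × 3 = 249.
The 1 extra day is Mon — 1 of them qualifies.
Total: 249 + 1 = 250.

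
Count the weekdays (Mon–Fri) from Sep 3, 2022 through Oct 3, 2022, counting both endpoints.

21 weekdays

Sep 3, 2022 is a Saturday.
That's 31 days from start to end, counting both.
31 = 7 × 4 + 3, so there are 4 full weeks plus 3 extra days.
Each full week contributes 5 weekdays (Mon–Fri): 4 × 5 = 20.
The 3 extra days are Sat, Sun, Mon — 1 of them qualifies.
Total: 20 + 1 = 21.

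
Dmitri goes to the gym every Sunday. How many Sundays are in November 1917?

Nov 1, 1917 is a Thursday.
From Nov 1, 1917 to Nov 30, 1917 is 30 days inclusive.
30 = 7 × 4 + 2, so there are 4 full weeks plus 2 extra days.
Each full week contributes one Sunday: 4 so far.
The 2 extra days are Thu, Fri — none qualify.
Total: 4 + 0 = 4.

4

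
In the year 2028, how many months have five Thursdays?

4

A month has five Thursdays exactly when Thursday falls within its first (length − 28) days.
Jan: 31 days, starts Sat → 5 of Sat, Sun, Mon
Feb: 29 days, starts Tue → 5 of Tue
Mar: 31 days, starts Wed → 5 of Wed, Thu, Fri ✓
Apr: 30 days, starts Sat → 5 of Sat, Sun
May: 31 days, starts Mon → 5 of Mon, Tue, Wed
Jun: 30 days, starts Thu → 5 of Thu, Fri ✓
Jul: 31 days, starts Sat → 5 of Sat, Sun, Mon
Aug: 31 days, starts Tue → 5 of Tue, Wed, Thu ✓
Sep: 30 days, starts Fri → 5 of Fri, Sat
Oct: 31 days, starts Sun → 5 of Sun, Mon, Tue
Nov: 30 days, starts Wed → 5 of Wed, Thu ✓
Dec: 31 days, starts Fri → 5 of Fri, Sat, Sun
Months with five Thursdays: Mar, Jun, Aug, Nov.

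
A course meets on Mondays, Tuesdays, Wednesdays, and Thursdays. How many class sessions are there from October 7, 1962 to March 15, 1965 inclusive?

509

October 7, 1962 is a Sunday.
The range spans 891 days (inclusive of both endpoints).
891 = 7 × 127 + 2, so there are 127 full weeks plus 2 extra days.
Each full week contributes 4 days from the set (Mon, Tue, Wed, Thu): 127 × 4 = 508.
The 2 extra days are Sunday, Monday — 1 of them qualifies.
Total: 508 + 1 = 509.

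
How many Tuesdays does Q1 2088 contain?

13

2088-01-01 is a Thursday.
That's 91 days from start to end, counting both.
91 = 7 × 13, so the span is exactly 13 full weeks.
Each full week contributes one Tuesday: 13 so far.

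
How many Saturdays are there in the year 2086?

January 1, 2086 is a Tuesday.
The range spans 365 days (inclusive of both endpoints).
365 = 7 × 52 + 1, so there are 52 full weeks plus 1 extra day.
Each full week contributes one Saturday: 52 so far.
The 1 extra day is Tue — none qualify.
Total: 52 + 0 = 52.

52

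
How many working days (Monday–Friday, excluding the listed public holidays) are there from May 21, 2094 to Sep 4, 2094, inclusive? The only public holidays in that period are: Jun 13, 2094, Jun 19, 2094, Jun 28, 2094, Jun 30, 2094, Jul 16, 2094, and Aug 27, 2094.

May 21, 2094 is a Friday.
That's 107 days from start to end, counting both.
107 = 7 × 15 + 2, so there are 15 full weeks plus 2 extra days.
Each full week contributes 5 weekdays (Mon–Fri): 15 × 5 = 75.
The 2 extra days are Friday, Saturday — 1 of them qualifies.
Total: 75 + 1 = 76.
Holidays: Jun 13, 2094 (Sun); Jun 19, 2094 (Sat); Jun 28, 2094 (Mon); Jun 30, 2094 (Wed); Jul 16, 2094 (Fri); Aug 27, 2094 (Fri).
4 of the 6 holidays fall on weekdays; the rest are weekends and were already excluded.
Business days: 76 − 4 = 72.

72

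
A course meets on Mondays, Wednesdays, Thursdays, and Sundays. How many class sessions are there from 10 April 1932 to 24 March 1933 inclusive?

10 April 1932 is a Sunday.
That's 349 days from start to end, counting both.
349 = 7 × 49 + 6, so there are 49 full weeks plus 6 extra days.
Each full week contributes 4 days from the set (Mon, Wed, Thu, Sun): 49 × 4 = 196.
The 6 extra days are Sun, Mon, Tue, Wed, Thu, Fri — 4 of them qualify.
Total: 196 + 4 = 200.

200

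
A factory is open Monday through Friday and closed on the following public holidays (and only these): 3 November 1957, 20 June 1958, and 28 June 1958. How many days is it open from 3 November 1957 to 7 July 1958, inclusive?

3 November 1957 is a Sunday.
That's 247 days from start to end, counting both.
247 = 7 × 35 + 2, so there are 35 full weeks plus 2 extra days.
Each full week contributes 5 weekdays (Mon–Fri): 35 × 5 = 175.
The 2 extra days are Sunday, Monday — 1 of them qualifies.
Total: 175 + 1 = 176.
Holidays: 3 November 1957 (Sun); 20 June 1958 (Fri); 28 June 1958 (Sat).
1 of the 3 holidays fall on weekdays; the rest are weekends and were already excluded.
Business days: 176 − 1 = 175.

175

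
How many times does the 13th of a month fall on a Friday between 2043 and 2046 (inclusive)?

Friday-the-13ths by year:
2043: Feb, Mar, Nov
2044: May
2045: Jan, Oct
2046: Apr, Jul

8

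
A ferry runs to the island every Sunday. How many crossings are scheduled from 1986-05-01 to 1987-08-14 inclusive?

1986-05-01 is a Thursday.
From 1986-05-01 to 1987-08-14 is 471 days inclusive.
471 = 7 × 67 + 2, so there are 67 full weeks plus 2 extra days.
Each full week contributes one Sunday: 67 so far.
The 2 extra days are Thursday, Friday — none qualify.
Total: 67 + 0 = 67.

67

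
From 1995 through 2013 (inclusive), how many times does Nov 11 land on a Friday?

2

Day of week of November 11 in each year:
1995: Sat, 1996: Mon, 1997: Tue, 1998: Wed, 1999: Thu, 2000: Sat, 2001: Sun, 2002: Mon, 2003: Tue, 2004: Thu, 2005: Fri ✓, 2006: Sat, 2007: Sun, 2008: Tue, 2009: Wed, 2010: Thu, 2011: Fri ✓, 2012: Sun, 2013: Mon
Fridays: 2005, 2011.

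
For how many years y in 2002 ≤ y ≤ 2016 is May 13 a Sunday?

Day of week of May 13 in each year:
2002: Mon, 2003: Tue, 2004: Thu, 2005: Fri, 2006: Sat, 2007: Sun ✓, 2008: Tue, 2009: Wed, 2010: Thu, 2011: Fri, 2012: Sun ✓, 2013: Mon, 2014: Tue, 2015: Wed, 2016: Fri
Sundays: 2007, 2012.

2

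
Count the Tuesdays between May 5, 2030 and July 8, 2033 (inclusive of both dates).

166

May 5, 2030 is a Sunday.
From May 5, 2030 to July 8, 2033 is 1161 days inclusive.
1161 = 7 × 165 + 6, so there are 165 full weeks plus 6 extra days.
Each full week contributes one Tuesday: 165 so far.
The 6 extra days are Sun, Mon, Tue, Wed, Thu, Fri — 1 of them qualifies.
Total: 165 + 1 = 166.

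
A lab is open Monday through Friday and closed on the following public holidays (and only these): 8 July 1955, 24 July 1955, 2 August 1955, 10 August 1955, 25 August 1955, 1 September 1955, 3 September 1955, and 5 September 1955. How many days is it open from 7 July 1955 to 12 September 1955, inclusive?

42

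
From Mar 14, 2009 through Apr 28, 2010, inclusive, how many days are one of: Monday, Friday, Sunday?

Mar 14, 2009 is a Saturday.
From Mar 14, 2009 to Apr 28, 2010 is 411 days inclusive.
411 = 7 × 58 + 5, so there are 58 full weeks plus 5 extra days.
Each full week contributes 3 days from the set (Mon, Fri, Sun): 58 × 3 = 174.
The 5 extra days are Sat, Sun, Mon, Tue, Wed — 2 of them qualify.
Total: 174 + 2 = 176.

176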